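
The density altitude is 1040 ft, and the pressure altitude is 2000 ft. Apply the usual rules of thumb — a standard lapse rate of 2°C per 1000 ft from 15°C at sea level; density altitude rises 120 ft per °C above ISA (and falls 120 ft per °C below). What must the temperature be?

3°C

Density altitude − pressure altitude = 1040 − 2000 = -960 ft.
At 120 ft/°C that is an ISA deviation of -960/120 = -8°C.
ISA temperature at 2000 ft = 15 − 2 × (2000/1000) = 11°C.
OAT = ISA + deviation = 11 + (-8) = 3°C.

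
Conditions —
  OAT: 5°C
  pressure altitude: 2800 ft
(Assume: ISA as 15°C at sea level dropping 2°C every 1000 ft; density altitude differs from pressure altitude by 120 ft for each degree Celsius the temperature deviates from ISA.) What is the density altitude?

ISA temperature at 2800 ft = 15 − 2 × (2800/1000) = 9.4°C.
ISA deviation = 5 − 9.4 = -4.4°C.
Density altitude = 2800 + 120 × (-4.4) = 2800 + (-528) = 2272 ft.

2272 ft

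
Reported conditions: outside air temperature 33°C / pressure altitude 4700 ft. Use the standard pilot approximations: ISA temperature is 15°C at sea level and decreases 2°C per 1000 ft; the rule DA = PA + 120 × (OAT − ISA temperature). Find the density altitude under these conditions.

7988 ft

ISA temperature at 4700 ft = 15 − 2 × (4700/1000) = 5.6°C.
ISA deviation = 33 − 5.6 = +27.4°C.
Density altitude = 4700 + 120 × (27.4) = 4700 + (+3288) = 7988 ft.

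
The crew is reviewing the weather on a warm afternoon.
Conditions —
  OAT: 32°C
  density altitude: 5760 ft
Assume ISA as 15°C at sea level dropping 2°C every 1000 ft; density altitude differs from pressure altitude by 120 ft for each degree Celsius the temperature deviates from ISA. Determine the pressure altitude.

3000 ft

DA = PA + 120 × (OAT − (15 − 2·PA/1000)) = PA + 120·OAT − 1800 + 0.24·PA = 1.24·PA + 120·OAT − 1800.
So 1.24·PA = 5760 − 120 × 32 + 1800 = 3720.
PA = 3720 / 1.24 = 3000 ft.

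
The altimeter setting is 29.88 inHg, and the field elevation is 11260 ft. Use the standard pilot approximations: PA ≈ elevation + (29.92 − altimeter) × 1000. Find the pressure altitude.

Pressure correction = (29.92 − 29.88) × 1000 = +40 ft.
Pressure altitude = 11260 + (+40) = 11300 ft.

11300 ft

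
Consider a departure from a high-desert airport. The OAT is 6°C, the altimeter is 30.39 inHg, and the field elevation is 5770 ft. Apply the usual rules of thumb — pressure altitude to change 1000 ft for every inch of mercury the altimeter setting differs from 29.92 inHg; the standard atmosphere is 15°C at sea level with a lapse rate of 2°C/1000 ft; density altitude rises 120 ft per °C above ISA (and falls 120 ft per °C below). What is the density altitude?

Pressure altitude = 5770 + (29.92 − 30.39) × 1000 = 5770 + (-470) = 5300 ft.
ISA temperature at 5300 ft = 15 − 2 × (5300/1000) = 4.4°C.
ISA deviation = 6 − 4.4 = +1.6°C.
Density altitude = 5300 + 120 × (1.6) = 5492 ft.

5492 ft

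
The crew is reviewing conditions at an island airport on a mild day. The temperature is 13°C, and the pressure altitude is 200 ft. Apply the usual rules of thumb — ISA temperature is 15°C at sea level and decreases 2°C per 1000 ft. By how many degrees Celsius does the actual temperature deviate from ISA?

ISA temperature at 200 ft = 15 − 2 × (200/1000) = 14.6°C.
Deviation = OAT − ISA = 13 − 14.6 = -1.6°C.

ISA-1.6°C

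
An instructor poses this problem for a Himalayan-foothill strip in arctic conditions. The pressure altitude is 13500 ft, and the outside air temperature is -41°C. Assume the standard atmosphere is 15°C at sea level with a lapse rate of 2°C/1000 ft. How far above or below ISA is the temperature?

ISA temperature at 13500 ft = 15 − 2 × (13500/1000) = -12°C.
Deviation = OAT − ISA = -41 − (-12) = -29°C.

ISA-29°C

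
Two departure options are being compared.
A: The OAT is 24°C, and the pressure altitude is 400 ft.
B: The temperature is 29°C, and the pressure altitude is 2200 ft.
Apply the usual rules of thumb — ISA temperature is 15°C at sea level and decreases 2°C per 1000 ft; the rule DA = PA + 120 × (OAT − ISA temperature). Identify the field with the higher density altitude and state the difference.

B by 2832 ft

A: ISA temp = 14.2°C, deviation +9.8°C, DA = 400 + 120 × 9.8 = 1576 ft.
B: ISA temp = 10.6°C, deviation +18.4°C, DA = 2200 + 120 × 18.4 = 4408 ft.
B is higher by 4408 − 1576 = 2832 ft.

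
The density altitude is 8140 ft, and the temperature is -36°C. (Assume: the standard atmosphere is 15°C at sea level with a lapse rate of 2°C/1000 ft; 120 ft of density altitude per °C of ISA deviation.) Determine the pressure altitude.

DA = PA + 120 × (OAT − (15 − 2·PA/1000)) = PA + 120·OAT − 1800 + 0.24·PA = 1.24·PA + 120·OAT − 1800.
So 1.24·PA = 8140 − 120 × (-36) + 1800 = 14260.
PA = 14260 / 1.24 = 11500 ft.

11500 ft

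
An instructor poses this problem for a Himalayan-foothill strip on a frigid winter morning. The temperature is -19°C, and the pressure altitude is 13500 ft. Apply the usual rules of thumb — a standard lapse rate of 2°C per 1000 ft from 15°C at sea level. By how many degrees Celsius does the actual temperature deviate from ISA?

ISA-7°C

ISA temperature at 13500 ft = 15 − 2 × (13500/1000) = -12°C.
Deviation = OAT − ISA = -19 − (-12) = -7°C.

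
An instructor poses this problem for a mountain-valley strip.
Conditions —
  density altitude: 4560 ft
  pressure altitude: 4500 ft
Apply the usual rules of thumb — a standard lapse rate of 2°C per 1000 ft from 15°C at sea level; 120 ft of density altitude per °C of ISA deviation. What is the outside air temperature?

Density altitude − pressure altitude = 4560 − 4500 = +60 ft.
At 120 ft/°C that is an ISA deviation of 60/120 = +0.5°C.
ISA temperature at 4500 ft = 15 − 2 × (4500/1000) = 6°C.
OAT = ISA + deviation = 6 + (+0.5) = 6.5°C.

6.5°C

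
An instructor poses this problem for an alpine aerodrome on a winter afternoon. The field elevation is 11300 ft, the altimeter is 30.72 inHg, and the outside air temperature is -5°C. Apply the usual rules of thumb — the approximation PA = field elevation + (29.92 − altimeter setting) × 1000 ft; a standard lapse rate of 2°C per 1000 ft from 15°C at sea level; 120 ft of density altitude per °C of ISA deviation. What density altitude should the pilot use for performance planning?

Pressure altitude = 11300 + (29.92 − 30.72) × 1000 = 11300 + (-800) = 10500 ft.
ISA temperature at 10500 ft = 15 − 2 × (10500/1000) = -6°C.
ISA deviation = -5 − (-6) = +1°C.
Density altitude = 10500 + 120 × (1) = 10620 ft.

10620 ft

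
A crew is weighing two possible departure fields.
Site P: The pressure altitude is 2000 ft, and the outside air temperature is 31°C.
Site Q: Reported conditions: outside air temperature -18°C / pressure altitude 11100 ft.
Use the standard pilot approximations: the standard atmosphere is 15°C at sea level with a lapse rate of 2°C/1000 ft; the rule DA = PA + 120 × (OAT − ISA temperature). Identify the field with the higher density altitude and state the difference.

Site P: ISA temp = 11°C, deviation +20°C, DA = 2000 + 120 × 20 = 4400 ft.
Site Q: ISA temp = -7.2°C, deviation -10.8°C, DA = 11100 + 120 × (-10.8) = 9804 ft.
Site Q is higher by 9804 − 4400 = 5404 ft.

Site Q by 5404 ft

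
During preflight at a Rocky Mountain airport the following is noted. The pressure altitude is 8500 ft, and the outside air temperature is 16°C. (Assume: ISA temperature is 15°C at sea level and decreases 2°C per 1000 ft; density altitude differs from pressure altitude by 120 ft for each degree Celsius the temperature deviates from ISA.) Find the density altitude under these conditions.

ISA temperature at 8500 ft = 15 − 2 × (8500/1000) = -2°C.
ISA deviation = 16 − (-2) = +18°C.
Density altitude = 8500 + 120 × (18) = 8500 + (+2160) = 10660 ft.

10660 ft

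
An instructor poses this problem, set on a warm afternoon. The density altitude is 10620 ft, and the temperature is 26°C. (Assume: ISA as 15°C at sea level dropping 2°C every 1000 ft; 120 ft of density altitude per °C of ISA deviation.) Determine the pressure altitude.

7500 ft

DA = PA + 120 × (OAT − (15 − 2·PA/1000)) = PA + 120·OAT − 1800 + 0.24·PA = 1.24·PA + 120·OAT − 1800.
So 1.24·PA = 10620 − 120 × 26 + 1800 = 9300.
PA = 9300 / 1.24 = 7500 ft.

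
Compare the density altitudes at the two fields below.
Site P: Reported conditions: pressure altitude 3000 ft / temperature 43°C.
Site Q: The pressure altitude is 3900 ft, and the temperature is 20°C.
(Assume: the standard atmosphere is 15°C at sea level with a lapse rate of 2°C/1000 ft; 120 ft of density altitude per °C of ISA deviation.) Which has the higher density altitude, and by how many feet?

Site P by 1644 ft

Site P: ISA temp = 9°C, deviation +34°C, DA = 3000 + 120 × 34 = 7080 ft.
Site Q: ISA temp = 7.2°C, deviation +12.8°C, DA = 3900 + 120 × 12.8 = 5436 ft.
Site P is higher by 7080 − 5436 = 1644 ft.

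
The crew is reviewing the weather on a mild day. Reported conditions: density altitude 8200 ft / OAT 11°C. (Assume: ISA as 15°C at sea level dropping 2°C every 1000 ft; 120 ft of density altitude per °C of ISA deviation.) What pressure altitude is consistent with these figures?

DA = PA + 120 × (OAT − (15 − 2·PA/1000)) = PA + 120·OAT − 1800 + 0.24·PA = 1.24·PA + 120·OAT − 1800.
So 1.24·PA = 8200 − 120 × 11 + 1800 = 8680.
PA = 8680 / 1.24 = 7000 ft.

7000 ft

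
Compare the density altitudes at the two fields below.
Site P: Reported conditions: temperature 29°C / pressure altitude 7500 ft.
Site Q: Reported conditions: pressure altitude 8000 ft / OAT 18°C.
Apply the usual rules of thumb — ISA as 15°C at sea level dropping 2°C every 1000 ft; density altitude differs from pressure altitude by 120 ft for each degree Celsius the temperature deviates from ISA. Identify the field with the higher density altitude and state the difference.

Site P by 700 ft

Site P: ISA temp = 0°C, deviation +29°C, DA = 7500 + 120 × 29 = 10980 ft.
Site Q: ISA temp = -1°C, deviation +19°C, DA = 8000 + 120 × 19 = 10280 ft.
Site P is higher by 10980 − 10280 = 700 ft.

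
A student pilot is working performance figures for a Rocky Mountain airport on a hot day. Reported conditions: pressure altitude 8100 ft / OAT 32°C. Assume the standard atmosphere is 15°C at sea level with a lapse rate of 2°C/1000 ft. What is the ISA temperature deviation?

ISA temperature at 8100 ft = 15 − 2 × (8100/1000) = -1.2°C.
Deviation = OAT − ISA = 32 − (-1.2) = +33.2°C.

ISA+33.2°C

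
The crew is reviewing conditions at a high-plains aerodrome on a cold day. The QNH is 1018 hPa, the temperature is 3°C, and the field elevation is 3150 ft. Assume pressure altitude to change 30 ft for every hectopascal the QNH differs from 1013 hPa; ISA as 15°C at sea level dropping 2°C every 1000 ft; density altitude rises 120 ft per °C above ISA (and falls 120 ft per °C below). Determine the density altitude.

2280 ft

Pressure altitude = 3150 + (1013 − 1018) × 30 = 3150 + (-150) = 3000 ft.
ISA temperature at 3000 ft = 15 − 2 × (3000/1000) = 9°C.
ISA deviation = 3 − 9 = -6°C.
Density altitude = 3000 + 120 × (-6) = 2280 ft.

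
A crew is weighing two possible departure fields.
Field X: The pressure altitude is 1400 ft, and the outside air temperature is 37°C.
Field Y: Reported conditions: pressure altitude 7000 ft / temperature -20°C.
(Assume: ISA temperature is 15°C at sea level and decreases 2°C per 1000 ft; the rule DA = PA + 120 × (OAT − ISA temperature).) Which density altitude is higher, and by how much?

Field Y by 104 ft

Field X: ISA temp = 12.2°C, deviation +24.8°C, DA = 1400 + 120 × 24.8 = 4376 ft.
Field Y: ISA temp = 1°C, deviation -21°C, DA = 7000 + 120 × (-21) = 4480 ft.
Field Y is higher by 4480 − 4376 = 104 ft.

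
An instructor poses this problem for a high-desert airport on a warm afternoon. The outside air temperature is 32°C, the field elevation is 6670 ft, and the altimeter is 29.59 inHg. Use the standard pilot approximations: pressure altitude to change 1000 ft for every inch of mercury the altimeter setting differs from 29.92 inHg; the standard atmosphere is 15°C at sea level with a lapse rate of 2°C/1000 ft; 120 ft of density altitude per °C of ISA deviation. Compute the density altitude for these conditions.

Pressure altitude = 6670 + (29.92 − 29.59) × 1000 = 6670 + (+330) = 7000 ft.
ISA temperature at 7000 ft = 15 − 2 × (7000/1000) = 1°C.
ISA deviation = 32 − 1 = +31°C.
Density altitude = 7000 + 120 × (31) = 10720 ft.

10720 ft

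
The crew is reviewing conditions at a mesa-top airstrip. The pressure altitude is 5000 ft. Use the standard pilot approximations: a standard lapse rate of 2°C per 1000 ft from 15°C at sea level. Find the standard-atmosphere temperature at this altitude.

5°C

ISA temperature = 15 − 2 × (5000/1000) = 15 − 10 = 5°C.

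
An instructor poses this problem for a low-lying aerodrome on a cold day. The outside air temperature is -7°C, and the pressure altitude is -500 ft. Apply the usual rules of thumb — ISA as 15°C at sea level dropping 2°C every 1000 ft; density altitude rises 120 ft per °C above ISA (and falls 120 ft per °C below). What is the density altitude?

-3260 ft

ISA temperature at -500 ft = 15 − 2 × (-500/1000) = 16°C.
ISA deviation = -7 − 16 = -23°C.
Density altitude = -500 + 120 × (-23) = -500 + (-2760) = -3260 ft.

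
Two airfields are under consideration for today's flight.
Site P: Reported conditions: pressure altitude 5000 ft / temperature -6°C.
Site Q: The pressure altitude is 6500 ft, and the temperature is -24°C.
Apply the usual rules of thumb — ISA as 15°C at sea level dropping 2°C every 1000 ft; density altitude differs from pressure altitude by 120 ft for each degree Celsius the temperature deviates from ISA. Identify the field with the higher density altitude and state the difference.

Site P: ISA temp = 5°C, deviation -11°C, DA = 5000 + 120 × (-11) = 3680 ft.
Site Q: ISA temp = 2°C, deviation -26°C, DA = 6500 + 120 × (-26) = 3380 ft.
Site P is higher by 3680 − 3380 = 300 ft.

Site P by 300 ft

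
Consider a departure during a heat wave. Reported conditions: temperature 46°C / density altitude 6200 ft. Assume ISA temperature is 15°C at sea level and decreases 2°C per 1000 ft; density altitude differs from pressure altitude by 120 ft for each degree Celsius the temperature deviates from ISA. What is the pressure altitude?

2000 ft

DA = PA + 120 × (OAT − (15 − 2·PA/1000)) = PA + 120·OAT − 1800 + 0.24·PA = 1.24·PA + 120·OAT − 1800.
So 1.24·PA = 6200 − 120 × 46 + 1800 = 2480.
PA = 2480 / 1.24 = 2000 ft.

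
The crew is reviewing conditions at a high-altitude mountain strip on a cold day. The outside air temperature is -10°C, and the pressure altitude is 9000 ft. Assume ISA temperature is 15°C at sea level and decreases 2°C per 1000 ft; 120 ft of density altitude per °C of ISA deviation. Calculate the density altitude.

8160 ft

ISA temperature at 9000 ft = 15 − 2 × (9000/1000) = -3°C.
ISA deviation = -10 − (-3) = -7°C.
Density altitude = 9000 + 120 × (-7) = 9000 + (-840) = 8160 ft.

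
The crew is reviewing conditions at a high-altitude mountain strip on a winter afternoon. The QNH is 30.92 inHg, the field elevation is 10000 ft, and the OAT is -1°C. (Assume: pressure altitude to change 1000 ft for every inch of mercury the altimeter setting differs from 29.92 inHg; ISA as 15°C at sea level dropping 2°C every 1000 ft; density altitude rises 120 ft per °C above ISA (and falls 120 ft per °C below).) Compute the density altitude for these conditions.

9240 ft

Pressure altitude = 10000 + (29.92 − 30.92) × 1000 = 10000 + (-1000) = 9000 ft.
ISA temperature at 9000 ft = 15 − 2 × (9000/1000) = -3°C.
ISA deviation = -1 − (-3) = +2°C.
Density altitude = 9000 + 120 × (2) = 9240 ft.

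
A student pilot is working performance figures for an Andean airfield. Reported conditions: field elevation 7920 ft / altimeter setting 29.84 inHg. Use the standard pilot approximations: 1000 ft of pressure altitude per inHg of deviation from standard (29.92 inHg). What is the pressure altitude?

8000 ft

Pressure correction = (29.92 − 29.84) × 1000 = +80 ft.
Pressure altitude = 7920 + (+80) = 8000 ft.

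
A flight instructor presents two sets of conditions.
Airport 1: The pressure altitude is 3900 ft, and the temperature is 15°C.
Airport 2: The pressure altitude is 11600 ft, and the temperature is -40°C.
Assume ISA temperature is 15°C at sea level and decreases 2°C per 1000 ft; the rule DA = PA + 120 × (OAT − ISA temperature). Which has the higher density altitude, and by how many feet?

Airport 2 by 2948 ft

Airport 1: ISA temp = 7.2°C, deviation +7.8°C, DA = 3900 + 120 × 7.8 = 4836 ft.
Airport 2: ISA temp = -8.2°C, deviation -31.8°C, DA = 11600 + 120 × (-31.8) = 7784 ft.
Airport 2 is higher by 7784 − 4836 = 2948 ft.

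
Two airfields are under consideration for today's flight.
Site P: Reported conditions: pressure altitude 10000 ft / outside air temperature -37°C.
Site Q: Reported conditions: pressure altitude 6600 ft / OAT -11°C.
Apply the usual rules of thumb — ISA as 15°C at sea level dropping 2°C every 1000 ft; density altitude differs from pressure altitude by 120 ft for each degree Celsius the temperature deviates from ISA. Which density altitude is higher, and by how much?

Site P: ISA temp = -5°C, deviation -32°C, DA = 10000 + 120 × (-32) = 6160 ft.
Site Q: ISA temp = 1.8°C, deviation -12.8°C, DA = 6600 + 120 × (-12.8) = 5064 ft.
Site P is higher by 6160 − 5064 = 1096 ft.

Site P by 1096 ft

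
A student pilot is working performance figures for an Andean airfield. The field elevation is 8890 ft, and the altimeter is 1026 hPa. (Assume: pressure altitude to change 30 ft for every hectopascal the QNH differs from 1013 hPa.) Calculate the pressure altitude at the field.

Pressure correction = (1013 − 1026) × 30 = -390 ft.
Pressure altitude = 8890 + (-390) = 8500 ft.

8500 ft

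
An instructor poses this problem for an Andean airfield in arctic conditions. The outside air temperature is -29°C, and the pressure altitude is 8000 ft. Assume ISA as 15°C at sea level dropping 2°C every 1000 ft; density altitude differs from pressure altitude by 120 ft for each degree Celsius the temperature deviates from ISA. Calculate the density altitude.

ISA temperature at 8000 ft = 15 − 2 × (8000/1000) = -1°C.
ISA deviation = -29 − (-1) = -28°C.
Density altitude = 8000 + 120 × (-28) = 8000 + (-3360) = 4640 ft.

4640 ft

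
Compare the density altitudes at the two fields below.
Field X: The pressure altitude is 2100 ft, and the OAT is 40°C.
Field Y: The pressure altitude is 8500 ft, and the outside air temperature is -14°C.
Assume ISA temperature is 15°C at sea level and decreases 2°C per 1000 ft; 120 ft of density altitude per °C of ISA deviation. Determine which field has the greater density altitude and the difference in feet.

Field Y by 1456 ft

Field X: ISA temp = 10.8°C, deviation +29.2°C, DA = 2100 + 120 × 29.2 = 5604 ft.
Field Y: ISA temp = -2°C, deviation -12°C, DA = 8500 + 120 × (-12) = 7060 ft.
Field Y is higher by 7060 − 5604 = 1456 ft.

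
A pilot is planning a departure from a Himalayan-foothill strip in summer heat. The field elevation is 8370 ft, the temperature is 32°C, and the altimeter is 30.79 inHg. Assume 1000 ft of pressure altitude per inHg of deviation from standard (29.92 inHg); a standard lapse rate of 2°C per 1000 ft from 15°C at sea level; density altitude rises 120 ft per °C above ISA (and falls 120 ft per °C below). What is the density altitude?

Pressure altitude = 8370 + (29.92 − 30.79) × 1000 = 8370 + (-870) = 7500 ft.
ISA temperature at 7500 ft = 15 − 2 × (7500/1000) = 0°C.
ISA deviation = 32 − 0 = +32°C.
Density altitude = 7500 + 120 × (32) = 11340 ft.

11340 ft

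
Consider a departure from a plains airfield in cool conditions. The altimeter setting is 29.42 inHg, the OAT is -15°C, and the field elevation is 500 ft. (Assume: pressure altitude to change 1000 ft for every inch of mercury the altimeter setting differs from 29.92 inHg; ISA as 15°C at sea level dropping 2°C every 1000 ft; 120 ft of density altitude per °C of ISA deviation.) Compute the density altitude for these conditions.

-2360 ft

Pressure altitude = 500 + (29.92 − 29.42) × 1000 = 500 + (+500) = 1000 ft.
ISA temperature at 1000 ft = 15 − 2 × (1000/1000) = 13°C.
ISA deviation = -15 − 13 = -28°C.
Density altitude = 1000 + 120 × (-28) = -2360 ft.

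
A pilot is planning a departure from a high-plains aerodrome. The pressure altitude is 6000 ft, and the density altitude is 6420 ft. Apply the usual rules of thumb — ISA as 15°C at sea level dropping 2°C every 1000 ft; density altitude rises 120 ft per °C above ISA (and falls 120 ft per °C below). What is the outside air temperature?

6.5°C

Density altitude − pressure altitude = 6420 − 6000 = +420 ft.
At 120 ft/°C that is an ISA deviation of 420/120 = +3.5°C.
ISA temperature at 6000 ft = 15 − 2 × (6000/1000) = 3°C.
OAT = ISA + deviation = 3 + (+3.5) = 6.5°C.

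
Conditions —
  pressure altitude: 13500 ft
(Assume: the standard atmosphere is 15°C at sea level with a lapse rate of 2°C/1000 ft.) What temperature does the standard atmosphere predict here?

ISA temperature = 15 − 2 × (13500/1000) = 15 − 27 = -12°C.

-12°C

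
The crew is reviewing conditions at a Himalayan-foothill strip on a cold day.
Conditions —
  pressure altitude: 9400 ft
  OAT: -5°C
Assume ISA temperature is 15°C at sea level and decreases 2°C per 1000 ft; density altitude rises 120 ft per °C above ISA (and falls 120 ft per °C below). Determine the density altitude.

ISA temperature at 9400 ft = 15 − 2 × (9400/1000) = -3.8°C.
ISA deviation = -5 − (-3.8) = -1.2°C.
Density altitude = 9400 + 120 × (-1.2) = 9400 + (-144) = 9256 ft.

9256 ft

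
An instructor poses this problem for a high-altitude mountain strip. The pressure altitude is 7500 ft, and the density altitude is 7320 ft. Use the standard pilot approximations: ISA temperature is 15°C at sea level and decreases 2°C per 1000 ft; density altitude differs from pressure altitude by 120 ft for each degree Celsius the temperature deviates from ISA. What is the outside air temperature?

Density altitude − pressure altitude = 7320 − 7500 = -180 ft.
At 120 ft/°C that is an ISA deviation of -180/120 = -1.5°C.
ISA temperature at 7500 ft = 15 − 2 × (7500/1000) = 0°C.
OAT = ISA + deviation = 0 + (-1.5) = -1.5°C.

-1.5°C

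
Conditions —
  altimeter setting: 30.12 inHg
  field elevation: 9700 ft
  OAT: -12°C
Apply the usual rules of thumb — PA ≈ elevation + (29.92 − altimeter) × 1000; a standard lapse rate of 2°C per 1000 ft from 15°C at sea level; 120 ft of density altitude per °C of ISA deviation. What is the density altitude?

8540 ft

Pressure altitude = 9700 + (29.92 − 30.12) × 1000 = 9700 + (-200) = 9500 ft.
ISA temperature at 9500 ft = 15 − 2 × (9500/1000) = -4°C.
ISA deviation = -12 − (-4) = -8°C.
Density altitude = 9500 + 120 × (-8) = 8540 ft.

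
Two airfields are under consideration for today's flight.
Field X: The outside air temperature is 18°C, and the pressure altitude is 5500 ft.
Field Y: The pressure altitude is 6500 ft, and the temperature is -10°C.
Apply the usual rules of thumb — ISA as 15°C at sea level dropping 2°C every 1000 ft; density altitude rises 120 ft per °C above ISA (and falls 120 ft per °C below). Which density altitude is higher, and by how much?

Field X: ISA temp = 4°C, deviation +14°C, DA = 5500 + 120 × 14 = 7180 ft.
Field Y: ISA temp = 2°C, deviation -12°C, DA = 6500 + 120 × (-12) = 5060 ft.
Field X is higher by 7180 − 5060 = 2120 ft.

Field X by 2120 ft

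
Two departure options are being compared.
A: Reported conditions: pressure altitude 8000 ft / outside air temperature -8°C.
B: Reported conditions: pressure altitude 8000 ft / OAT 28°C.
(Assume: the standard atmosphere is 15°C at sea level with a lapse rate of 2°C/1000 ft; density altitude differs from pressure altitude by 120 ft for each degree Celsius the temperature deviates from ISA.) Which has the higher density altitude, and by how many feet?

A: ISA temp = -1°C, deviation -7°C, DA = 8000 + 120 × (-7) = 7160 ft.
B: ISA temp = -1°C, deviation +29°C, DA = 8000 + 120 × 29 = 11480 ft.
B is higher by 11480 − 7160 = 4320 ft.

B by 4320 ft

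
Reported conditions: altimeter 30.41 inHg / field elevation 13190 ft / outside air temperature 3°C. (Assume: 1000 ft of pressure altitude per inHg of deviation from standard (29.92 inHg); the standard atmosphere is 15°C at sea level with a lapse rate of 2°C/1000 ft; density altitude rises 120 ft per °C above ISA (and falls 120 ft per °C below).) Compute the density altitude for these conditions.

14308 ft

Pressure altitude = 13190 + (29.92 − 30.41) × 1000 = 13190 + (-490) = 12700 ft.
ISA temperature at 12700 ft = 15 − 2 × (12700/1000) = -10.4°C.
ISA deviation = 3 − (-10.4) = +13.4°C.
Density altitude = 12700 + 120 × (13.4) = 14308 ft.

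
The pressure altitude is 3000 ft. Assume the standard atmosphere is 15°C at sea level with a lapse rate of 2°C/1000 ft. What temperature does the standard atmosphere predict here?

9°C

ISA temperature = 15 − 2 × (3000/1000) = 15 − 6 = 9°C.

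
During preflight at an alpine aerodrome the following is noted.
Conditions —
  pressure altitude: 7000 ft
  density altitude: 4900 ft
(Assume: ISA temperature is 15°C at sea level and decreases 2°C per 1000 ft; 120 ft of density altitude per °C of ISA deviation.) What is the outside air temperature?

Density altitude − pressure altitude = 4900 − 7000 = -2100 ft.
At 120 ft/°C that is an ISA deviation of -2100/120 = -17.5°C.
ISA temperature at 7000 ft = 15 − 2 × (7000/1000) = 1°C.
OAT = ISA + deviation = 1 + (-17.5) = -16.5°C.

-16.5°C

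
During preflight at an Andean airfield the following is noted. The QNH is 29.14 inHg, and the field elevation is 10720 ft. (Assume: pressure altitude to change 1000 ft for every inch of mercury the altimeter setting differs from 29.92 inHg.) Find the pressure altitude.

Pressure correction = (29.92 − 29.14) × 1000 = +780 ft.
Pressure altitude = 10720 + (+780) = 11500 ft.

11500 ft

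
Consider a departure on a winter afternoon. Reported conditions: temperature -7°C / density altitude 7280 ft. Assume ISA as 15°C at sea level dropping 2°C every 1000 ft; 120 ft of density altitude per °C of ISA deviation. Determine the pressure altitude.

8000 ft

DA = PA + 120 × (OAT − (15 − 2·PA/1000)) = PA + 120·OAT − 1800 + 0.24·PA = 1.24·PA + 120·OAT − 1800.
So 1.24·PA = 7280 − 120 × (-7) + 1800 = 9920.
PA = 9920 / 1.24 = 8000 ft.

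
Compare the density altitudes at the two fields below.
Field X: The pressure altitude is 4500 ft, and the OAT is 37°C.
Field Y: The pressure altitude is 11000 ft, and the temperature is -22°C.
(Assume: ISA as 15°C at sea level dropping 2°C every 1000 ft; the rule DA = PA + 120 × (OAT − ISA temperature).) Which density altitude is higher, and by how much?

Field Y by 980 ft

Field X: ISA temp = 6°C, deviation +31°C, DA = 4500 + 120 × 31 = 8220 ft.
Field Y: ISA temp = -7°C, deviation -15°C, DA = 11000 + 120 × (-15) = 9200 ft.
Field Y is higher by 9200 − 8220 = 980 ft.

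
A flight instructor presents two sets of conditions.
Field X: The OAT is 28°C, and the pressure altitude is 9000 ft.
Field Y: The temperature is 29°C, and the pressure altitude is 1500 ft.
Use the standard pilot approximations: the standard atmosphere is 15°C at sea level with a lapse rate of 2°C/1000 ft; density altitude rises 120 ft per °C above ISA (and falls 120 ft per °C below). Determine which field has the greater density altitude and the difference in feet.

Field X by 9180 ft

Field X: ISA temp = -3°C, deviation +31°C, DA = 9000 + 120 × 31 = 12720 ft.
Field Y: ISA temp = 12°C, deviation +17°C, DA = 1500 + 120 × 17 = 3540 ft.
Field X is higher by 12720 − 3540 = 9180 ft.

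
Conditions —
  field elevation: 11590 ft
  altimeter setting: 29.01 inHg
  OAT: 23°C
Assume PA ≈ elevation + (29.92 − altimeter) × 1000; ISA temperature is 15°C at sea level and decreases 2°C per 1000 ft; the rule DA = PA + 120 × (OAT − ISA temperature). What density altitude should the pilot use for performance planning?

Pressure altitude = 11590 + (29.92 − 29.01) × 1000 = 11590 + (+910) = 12500 ft.
ISA temperature at 12500 ft = 15 − 2 × (12500/1000) = -10°C.
ISA deviation = 23 − (-10) = +33°C.
Density altitude = 12500 + 120 × (33) = 16460 ft.

16460 ft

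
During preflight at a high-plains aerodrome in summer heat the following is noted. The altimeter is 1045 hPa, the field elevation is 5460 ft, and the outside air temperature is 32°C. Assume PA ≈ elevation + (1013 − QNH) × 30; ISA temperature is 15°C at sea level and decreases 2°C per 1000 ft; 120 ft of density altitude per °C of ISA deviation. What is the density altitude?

7620 ft

Pressure altitude = 5460 + (1013 − 1045) × 30 = 5460 + (-960) = 4500 ft.
ISA temperature at 4500 ft = 15 − 2 × (4500/1000) = 6°C.
ISA deviation = 32 − 6 = +26°C.
Density altitude = 4500 + 120 × (26) = 7620 ft.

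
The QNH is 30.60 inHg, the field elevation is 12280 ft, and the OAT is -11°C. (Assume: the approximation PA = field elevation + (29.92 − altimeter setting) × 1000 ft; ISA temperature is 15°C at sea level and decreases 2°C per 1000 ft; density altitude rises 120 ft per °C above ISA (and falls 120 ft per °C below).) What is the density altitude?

11264 ft

Pressure altitude = 12280 + (29.92 − 30.60) × 1000 = 12280 + (-680) = 11600 ft.
ISA temperature at 11600 ft = 15 − 2 × (11600/1000) = -8.2°C.
ISA deviation = -11 − (-8.2) = -2.8°C.
Density altitude = 11600 + 120 × (-2.8) = 11264 ft.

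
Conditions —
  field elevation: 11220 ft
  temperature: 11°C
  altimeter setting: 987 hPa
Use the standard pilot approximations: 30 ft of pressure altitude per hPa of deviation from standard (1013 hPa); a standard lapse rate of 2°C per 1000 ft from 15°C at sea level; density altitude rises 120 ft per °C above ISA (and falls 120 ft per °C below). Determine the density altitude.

Pressure altitude = 11220 + (1013 − 987) × 30 = 11220 + (+780) = 12000 ft.
ISA temperature at 12000 ft = 15 − 2 × (12000/1000) = -9°C.
ISA deviation = 11 − (-9) = +20°C.
Density altitude = 12000 + 120 × (20) = 14400 ft.

14400 ft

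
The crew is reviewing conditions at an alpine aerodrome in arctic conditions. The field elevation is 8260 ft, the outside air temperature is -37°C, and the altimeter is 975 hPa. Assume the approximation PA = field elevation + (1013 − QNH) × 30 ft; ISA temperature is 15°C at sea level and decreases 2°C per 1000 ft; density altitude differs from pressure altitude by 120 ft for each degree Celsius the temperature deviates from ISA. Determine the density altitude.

5416 ft

Pressure altitude = 8260 + (1013 − 975) × 30 = 8260 + (+1140) = 9400 ft.
ISA temperature at 9400 ft = 15 − 2 × (9400/1000) = -3.8°C.
ISA deviation = -37 − (-3.8) = -33.2°C.
Density altitude = 9400 + 120 × (-33.2) = 5416 ft.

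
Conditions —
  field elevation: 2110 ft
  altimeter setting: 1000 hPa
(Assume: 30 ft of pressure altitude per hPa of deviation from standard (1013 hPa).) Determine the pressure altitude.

2500 ft

Pressure correction = (1013 − 1000) × 30 = +390 ft.
Pressure altitude = 2110 + (+390) = 2500 ft.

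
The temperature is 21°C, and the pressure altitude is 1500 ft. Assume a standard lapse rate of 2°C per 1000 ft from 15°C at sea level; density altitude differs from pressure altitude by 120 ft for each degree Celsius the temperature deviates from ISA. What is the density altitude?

2580 ft

ISA temperature at 1500 ft = 15 − 2 × (1500/1000) = 12°C.
ISA deviation = 21 − 12 = +9°C.
Density altitude = 1500 + 120 × (9) = 1500 + (+1080) = 2580 ft.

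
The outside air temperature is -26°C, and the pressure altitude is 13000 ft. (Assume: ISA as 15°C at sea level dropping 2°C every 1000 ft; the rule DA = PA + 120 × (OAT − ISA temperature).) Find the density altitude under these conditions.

ISA temperature at 13000 ft = 15 − 2 × (13000/1000) = -11°C.
ISA deviation = -26 − (-11) = -15°C.
Density altitude = 13000 + 120 × (-15) = 13000 + (-1800) = 11200 ft.

11200 ft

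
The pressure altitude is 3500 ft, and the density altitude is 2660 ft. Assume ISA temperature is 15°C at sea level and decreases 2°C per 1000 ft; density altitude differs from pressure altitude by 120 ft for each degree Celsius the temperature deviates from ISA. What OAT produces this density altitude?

1°C

Density altitude − pressure altitude = 2660 − 3500 = -840 ft.
At 120 ft/°C that is an ISA deviation of -840/120 = -7°C.
ISA temperature at 3500 ft = 15 − 2 × (3500/1000) = 8°C.
OAT = ISA + deviation = 8 + (-7) = 1°C.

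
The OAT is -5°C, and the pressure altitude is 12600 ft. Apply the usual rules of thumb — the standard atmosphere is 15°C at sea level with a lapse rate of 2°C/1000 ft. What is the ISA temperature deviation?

ISA+5.2°C

ISA temperature at 12600 ft = 15 − 2 × (12600/1000) = -10.2°C.
Deviation = OAT − ISA = -5 − (-10.2) = +5.2°C.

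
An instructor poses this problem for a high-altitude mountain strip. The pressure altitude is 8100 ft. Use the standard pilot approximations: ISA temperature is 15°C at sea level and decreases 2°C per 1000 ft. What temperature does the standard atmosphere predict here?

ISA temperature = 15 − 2 × (8100/1000) = 15 − 16.2 = -1.2°C.

-1.2°C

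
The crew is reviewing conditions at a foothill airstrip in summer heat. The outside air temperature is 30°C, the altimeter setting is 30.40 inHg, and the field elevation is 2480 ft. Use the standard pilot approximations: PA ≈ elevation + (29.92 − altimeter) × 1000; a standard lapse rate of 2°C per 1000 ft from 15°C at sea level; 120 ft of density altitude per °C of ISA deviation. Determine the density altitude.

4280 ft

Pressure altitude = 2480 + (29.92 − 30.40) × 1000 = 2480 + (-480) = 2000 ft.
ISA temperature at 2000 ft = 15 − 2 × (2000/1000) = 11°C.
ISA deviation = 30 − 11 = +19°C.
Density altitude = 2000 + 120 × (19) = 4280 ft.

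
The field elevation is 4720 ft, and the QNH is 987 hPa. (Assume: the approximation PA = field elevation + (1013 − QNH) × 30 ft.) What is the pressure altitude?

Pressure correction = (1013 − 987) × 30 = +780 ft.
Pressure altitude = 4720 + (+780) = 5500 ft.

5500 ft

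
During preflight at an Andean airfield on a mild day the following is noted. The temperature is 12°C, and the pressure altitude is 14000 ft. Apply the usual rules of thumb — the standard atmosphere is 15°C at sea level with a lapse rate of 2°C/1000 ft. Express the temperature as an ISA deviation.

ISA+25°C

ISA temperature at 14000 ft = 15 − 2 × (14000/1000) = -13°C.
Deviation = OAT − ISA = 12 − (-13) = +25°C.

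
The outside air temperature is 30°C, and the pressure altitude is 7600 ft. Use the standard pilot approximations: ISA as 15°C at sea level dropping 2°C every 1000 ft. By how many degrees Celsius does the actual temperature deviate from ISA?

ISA+30.2°C

ISA temperature at 7600 ft = 15 − 2 × (7600/1000) = -0.2°C.
Deviation = OAT − ISA = 30 − (-0.2) = +30.2°C.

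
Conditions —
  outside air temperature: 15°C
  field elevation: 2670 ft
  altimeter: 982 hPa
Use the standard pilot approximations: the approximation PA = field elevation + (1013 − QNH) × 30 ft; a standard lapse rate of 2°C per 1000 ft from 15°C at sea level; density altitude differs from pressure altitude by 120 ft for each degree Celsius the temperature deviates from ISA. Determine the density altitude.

Pressure altitude = 2670 + (1013 − 982) × 30 = 2670 + (+930) = 3600 ft.
ISA temperature at 3600 ft = 15 − 2 × (3600/1000) = 7.8°C.
ISA deviation = 15 − 7.8 = +7.2°C.
Density altitude = 3600 + 120 × (7.2) = 4464 ft.

4464 ft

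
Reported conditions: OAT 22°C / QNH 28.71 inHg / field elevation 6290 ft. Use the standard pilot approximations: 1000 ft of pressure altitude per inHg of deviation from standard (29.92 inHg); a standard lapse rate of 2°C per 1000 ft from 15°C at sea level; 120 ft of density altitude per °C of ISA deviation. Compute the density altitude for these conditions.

Pressure altitude = 6290 + (29.92 − 28.71) × 1000 = 6290 + (+1210) = 7500 ft.
ISA temperature at 7500 ft = 15 − 2 × (7500/1000) = 0°C.
ISA deviation = 22 − 0 = +22°C.
Density altitude = 7500 + 120 × (22) = 10140 ft.

10140 ft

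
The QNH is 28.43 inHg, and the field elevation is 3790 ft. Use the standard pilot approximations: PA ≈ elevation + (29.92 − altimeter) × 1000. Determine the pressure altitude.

5280 ft

Pressure correction = (29.92 − 28.43) × 1000 = +1490 ft.
Pressure altitude = 3790 + (+1490) = 5280 ft.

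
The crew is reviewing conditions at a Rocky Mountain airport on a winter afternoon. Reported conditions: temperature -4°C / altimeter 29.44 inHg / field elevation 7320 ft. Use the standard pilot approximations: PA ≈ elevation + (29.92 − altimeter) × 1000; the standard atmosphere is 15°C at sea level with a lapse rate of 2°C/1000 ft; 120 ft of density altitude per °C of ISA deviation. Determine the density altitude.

Pressure altitude = 7320 + (29.92 − 29.44) × 1000 = 7320 + (+480) = 7800 ft.
ISA temperature at 7800 ft = 15 − 2 × (7800/1000) = -0.6°C.
ISA deviation = -4 − (-0.6) = -3.4°C.
Density altitude = 7800 + 120 × (-3.4) = 7392 ft.

7392 ft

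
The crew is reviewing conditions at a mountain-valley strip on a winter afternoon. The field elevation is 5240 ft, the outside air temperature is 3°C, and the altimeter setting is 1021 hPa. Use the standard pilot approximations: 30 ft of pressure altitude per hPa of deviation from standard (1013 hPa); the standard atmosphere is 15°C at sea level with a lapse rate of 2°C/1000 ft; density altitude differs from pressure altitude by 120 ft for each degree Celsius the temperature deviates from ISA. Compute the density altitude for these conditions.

4760 ft

Pressure altitude = 5240 + (1013 − 1021) × 30 = 5240 + (-240) = 5000 ft.
ISA temperature at 5000 ft = 15 − 2 × (5000/1000) = 5°C.
ISA deviation = 3 − 5 = -2°C.
Density altitude = 5000 + 120 × (-2) = 4760 ft.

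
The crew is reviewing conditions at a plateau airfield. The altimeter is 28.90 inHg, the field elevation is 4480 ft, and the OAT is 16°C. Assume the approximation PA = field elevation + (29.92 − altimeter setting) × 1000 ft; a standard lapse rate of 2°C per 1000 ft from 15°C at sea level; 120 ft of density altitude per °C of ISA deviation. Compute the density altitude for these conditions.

6940 ft

Pressure altitude = 4480 + (29.92 − 28.90) × 1000 = 4480 + (+1020) = 5500 ft.
ISA temperature at 5500 ft = 15 − 2 × (5500/1000) = 4°C.
ISA deviation = 16 − 4 = +12°C.
Density altitude = 5500 + 120 × (12) = 6940 ft.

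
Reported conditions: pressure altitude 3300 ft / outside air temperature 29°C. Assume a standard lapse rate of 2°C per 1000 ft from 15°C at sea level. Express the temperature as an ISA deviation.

ISA+20.6°C

ISA temperature at 3300 ft = 15 − 2 × (3300/1000) = 8.4°C.
Deviation = OAT − ISA = 29 − 8.4 = +20.6°C.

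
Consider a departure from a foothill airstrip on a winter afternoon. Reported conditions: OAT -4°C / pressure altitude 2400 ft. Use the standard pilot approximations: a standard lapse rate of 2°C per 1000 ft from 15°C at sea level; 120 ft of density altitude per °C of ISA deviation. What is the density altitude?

ISA temperature at 2400 ft = 15 − 2 × (2400/1000) = 10.2°C.
ISA deviation = -4 − 10.2 = -14.2°C.
Density altitude = 2400 + 120 × (-14.2) = 2400 + (-1704) = 696 ft.

696 ft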